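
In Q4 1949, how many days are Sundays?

13

October 1, 1949 is a Saturday.
From October 1, 1949 to December 31, 1949 is 92 days inclusive.
92 = 7 × 13 + 1, so there are 13 full weeks plus 1 extra day.
Each full week contributes one Sunday: 13 so far.
The 1 extra day is Saturday — none qualify.
Total: 13 + 0 = 13.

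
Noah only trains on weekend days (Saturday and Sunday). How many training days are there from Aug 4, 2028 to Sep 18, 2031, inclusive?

326

Aug 4, 2028 is a Friday.
That's 1141 days from start to end, counting both.
1141 = 7 × 163, so the span is exactly 163 full weeks.
Each full week contributes 2 weekend days (Sat, Sun): 163 × 2 = 326.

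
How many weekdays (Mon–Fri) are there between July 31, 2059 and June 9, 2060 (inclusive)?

July 31, 2059 is a Thursday.
From July 31, 2059 to June 9, 2060 is 315 days inclusive.
315 = 7 × 45, so the span is exactly 45 full weeks.
Each full week contributes 5 weekdays (Mon–Fri): 45 × 5 = 225.

225 weekdays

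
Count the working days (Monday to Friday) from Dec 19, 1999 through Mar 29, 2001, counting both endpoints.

Dec 19, 1999 is a Sunday.
The range spans 467 days (inclusive of both endpoints).
467 = 7 × 66 + 5, so there are 66 full weeks plus 5 extra days.
Each full week contributes 5 weekdays (Mon–Fri): 66 × 5 = 330.
The 5 extra days are Sunday, Monday, Tuesday, Wednesday, Thursday — 4 of them qualify.
Total: 330 + 4 = 334.

334 weekdays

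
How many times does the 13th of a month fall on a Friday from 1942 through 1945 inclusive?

7

Friday-the-13ths by year:
1942: Feb, Mar, Nov
1943: Aug
1944: Oct
1945: Apr, Jul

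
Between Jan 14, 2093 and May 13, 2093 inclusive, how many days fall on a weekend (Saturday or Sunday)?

Jan 14, 2093 is a Wednesday.
The range spans 120 days (inclusive of both endpoints).
120 = 7 × 17 + 1, so there are 17 full weeks plus 1 extra day.
Each full week contributes 2 weekend days (Sat, Sun): 17 × 2 = 34.
The 1 extra day is Wednesday — none qualify.
Total: 34 + 0 = 34.

34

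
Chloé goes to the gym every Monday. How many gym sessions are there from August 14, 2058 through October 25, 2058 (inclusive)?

August 14, 2058 is a Wednesday.
That's 73 days from start to end, counting both.
73 = 7 × 10 + 3, so there are 10 full weeks plus 3 extra days.
Each full week contributes one Monday: 10 so far.
The 3 extra days are Wednesday, Thursday, Friday — none qualify.
Total: 10 + 0 = 10.

10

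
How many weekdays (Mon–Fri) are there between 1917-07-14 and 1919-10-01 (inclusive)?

578 weekdays

1917-07-14 is a Saturday.
The range spans 810 days (inclusive of both endpoints).
810 = 7 × 115 + 5, so there are 115 full weeks plus 5 extra days.
Each full week contributes 5 weekdays (Mon–Fri): 115 × 5 = 575.
The 5 extra days are Sat, Sun, Mon, Tue, Wed — 3 of them qualify.
Total: 575 + 3 = 578.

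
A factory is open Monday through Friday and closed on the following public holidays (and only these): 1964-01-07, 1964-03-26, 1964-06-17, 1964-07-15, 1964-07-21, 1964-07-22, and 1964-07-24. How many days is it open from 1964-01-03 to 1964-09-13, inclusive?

1964-01-03 is a Friday.
The range spans 255 days (inclusive of both endpoints).
255 = 7 × 36 + 3, so there are 36 full weeks plus 3 extra days.
Each full week contributes 5 weekdays (Mon–Fri): 36 × 5 = 180.
The 3 extra days are Fri, Sat, Sun — 1 of them qualifies.
Total: 180 + 1 = 181.
Holidays: 1964-01-07 (Tue); 1964-03-26 (Thu); 1964-06-17 (Wed); 1964-07-15 (Wed); 1964-07-21 (Tue); 1964-07-22 (Wed); 1964-07-24 (Fri).
All 7 holidays fall on weekdays, so subtract 7.
Business days: 181 − 7 = 174.

174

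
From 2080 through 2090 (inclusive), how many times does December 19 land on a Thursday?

2

Day of week of December 19 in each year:
2080: Thu ✓, 2081: Fri, 2082: Sat, 2083: Sun, 2084: Tue, 2085: Wed, 2086: Thu ✓, 2087: Fri, 2088: Sun, 2089: Mon, 2090: Tue
Thursdays: 2080, 2086.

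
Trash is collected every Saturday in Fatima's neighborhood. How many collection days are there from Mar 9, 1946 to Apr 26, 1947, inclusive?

60

Mar 9, 1946 is a Saturday.
That's 414 days from start to end, counting both.
414 = 7 × 59 + 1, so there are 59 full weeks plus 1 extra day.
Each full week contributes one Saturday: 59 so far.
The 1 extra day is Saturday — 1 of them qualifies.
Total: 59 + 1 = 60.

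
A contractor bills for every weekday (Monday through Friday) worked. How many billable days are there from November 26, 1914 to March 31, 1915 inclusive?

November 26, 1914 is a Thursday.
That's 126 days from start to end, counting both.
126 = 7 × 18, so the span is exactly 18 full weeks.
Each full week contributes 5 weekdays (Mon–Fri): 18 × 5 = 90.

90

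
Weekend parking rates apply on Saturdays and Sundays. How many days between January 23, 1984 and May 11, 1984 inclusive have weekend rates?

January 23, 1984 is a Monday.
From January 23, 1984 to May 11, 1984 is 110 days inclusive.
110 = 7 × 15 + 5, so there are 15 full weeks plus 5 extra days.
Each full week contributes 2 weekend days (Sat, Sun): 15 × 2 = 30.
The 5 extra days are Monday, Tuesday, Wednesday, Thursday, Friday — none qualify.
Total: 30 + 0 = 30.

30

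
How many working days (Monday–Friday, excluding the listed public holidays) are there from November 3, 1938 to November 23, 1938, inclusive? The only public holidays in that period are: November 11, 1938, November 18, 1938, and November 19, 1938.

November 3, 1938 is a Thursday.
That's 21 days from start to end, counting both.
21 = 7 × 3, so the span is exactly 3 full weeks.
Each full week contributes 5 weekdays (Mon–Fri): 3 × 5 = 15.
Holidays: November 11, 1938 (Fri); November 18, 1938 (Fri); November 19, 1938 (Sat).
2 of the 3 holidays fall on weekdays; the rest are weekends and were already excluded.
Business days: 15 − 2 = 13.

13 working days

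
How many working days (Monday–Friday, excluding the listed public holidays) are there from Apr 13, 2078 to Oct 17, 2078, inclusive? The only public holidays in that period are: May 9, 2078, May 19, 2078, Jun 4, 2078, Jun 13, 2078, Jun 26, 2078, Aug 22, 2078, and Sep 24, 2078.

130

Apr 13, 2078 is a Wednesday.
That's 188 days from start to end, counting both.
188 = 7 × 26 + 6, so there are 26 full weeks plus 6 extra days.
Each full week contributes 5 weekdays (Mon–Fri): 26 × 5 = 130.
The 6 extra days are Wednesday, Thursday, Friday, Saturday, Sunday, Monday — 4 of them qualify.
Total: 130 + 4 = 134.
Holidays: May 9, 2078 (Mon); May 19, 2078 (Thu); Jun 4, 2078 (Sat); Jun 13, 2078 (Mon); Jun 26, 2078 (Sun); Aug 22, 2078 (Mon); Sep 24, 2078 (Sat).
4 of the 7 holidays fall on weekdays; the rest are weekends and were already excluded.
Business days: 134 − 4 = 130.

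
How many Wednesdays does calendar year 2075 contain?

52

Jan 1, 2075 is a Tuesday.
From Jan 1, 2075 to Dec 31, 2075 is 365 days inclusive.
365 = 7 × 52 + 1, so there are 52 full weeks plus 1 extra day.
Each full week contributes one Wednesday: 52 so far.
The 1 extra day is Tue — none qualify.
Total: 52 + 0 = 52.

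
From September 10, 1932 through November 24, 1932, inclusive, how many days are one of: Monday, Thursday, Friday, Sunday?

43

September 10, 1932 is a Saturday.
That's 76 days from start to end, counting both.
76 = 7 × 10 + 6, so there are 10 full weeks plus 6 extra days.
Each full week contributes 4 days from the set (Mon, Thu, Fri, Sun): 10 × 4 = 40.
The 6 extra days are Saturday, Sunday, Monday, Tuesday, Wednesday, Thursday — 3 of them qualify.
Total: 40 + 3 = 43.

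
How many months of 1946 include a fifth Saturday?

A month has five Saturdays exactly when Saturday falls within its first (length − 28) days.
Jan: 31 days, starts Tue → 5 of Tue, Wed, Thu
Feb: 28 days, starts Fri → 5 of (none)
Mar: 31 days, starts Fri → 5 of Fri, Sat, Sun ✓
Apr: 30 days, starts Mon → 5 of Mon, Tue
May: 31 days, starts Wed → 5 of Wed, Thu, Fri
Jun: 30 days, starts Sat → 5 of Sat, Sun ✓
Jul: 31 days, starts Mon → 5 of Mon, Tue, Wed
Aug: 31 days, starts Thu → 5 of Thu, Fri, Sat ✓
Sep: 30 days, starts Sun → 5 of Sun, Mon
Oct: 31 days, starts Tue → 5 of Tue, Wed, Thu
Nov: 30 days, starts Fri → 5 of Fri, Sat ✓
Dec: 31 days, starts Sun → 5 of Sun, Mon, Tue
Months with five Saturdays: Mar, Jun, Aug, Nov.

4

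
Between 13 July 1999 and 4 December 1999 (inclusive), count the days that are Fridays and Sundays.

41

13 July 1999 is a Tuesday.
That's 145 days from start to end, counting both.
145 = 7 × 20 + 5, so there are 20 full weeks plus 5 extra days.
Each full week contributes 2 days from the set (Fri, Sun): 20 × 2 = 40.
The 5 extra days are Tue, Wed, Thu, Fri, Sat — 1 of them qualifies.
Total: 40 + 1 = 41.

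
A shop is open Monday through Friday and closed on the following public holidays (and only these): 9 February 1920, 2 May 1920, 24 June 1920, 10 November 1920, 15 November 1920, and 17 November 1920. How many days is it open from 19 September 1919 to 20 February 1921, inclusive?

366 business days

19 September 1919 is a Friday.
From 19 September 1919 to 20 February 1921 is 521 days inclusive.
521 = 7 × 74 + 3, so there are 74 full weeks plus 3 extra days.
Each full week contributes 5 weekdays (Mon–Fri): 74 × 5 = 370.
The 3 extra days are Friday, Saturday, Sunday — 1 of them qualifies.
Total: 370 + 1 = 371.
Holidays: 9 February 1920 (Mon); 2 May 1920 (Sun); 24 June 1920 (Thu); 10 November 1920 (Wed); 15 November 1920 (Mon); 17 November 1920 (Wed).
5 of the 6 holidays fall on weekdays; the rest are weekends and were already excluded.
Business days: 371 − 5 = 366.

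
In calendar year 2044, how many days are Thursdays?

2044-01-01 is a Friday.
The range spans 366 days (inclusive of both endpoints).
366 = 7 × 52 + 2, so there are 52 full weeks plus 2 extra days.
Each full week contributes one Thursday: 52 so far.
The 2 extra days are Fri, Sat — none qualify.
Total: 52 + 0 = 52.

52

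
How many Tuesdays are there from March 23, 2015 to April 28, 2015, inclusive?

6 Tuesdays

March 23, 2015 is a Monday.
The range spans 37 days (inclusive of both endpoints).
37 = 7 × 5 + 2, so there are 5 full weeks plus 2 extra days.
Each full week contributes one Tuesday: 5 so far.
The 2 extra days are Mon, Tue — 1 of them qualifies.
Total: 5 + 1 = 6.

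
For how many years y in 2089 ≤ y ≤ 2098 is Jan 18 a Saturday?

1

Day of week of January 18 in each year:
2089: Tue, 2090: Wed, 2091: Thu, 2092: Fri, 2093: Sun, 2094: Mon, 2095: Tue, 2096: Wed, 2097: Fri, 2098: Sat ✓
Saturdays: 2098.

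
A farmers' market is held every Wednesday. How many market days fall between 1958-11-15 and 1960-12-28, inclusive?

111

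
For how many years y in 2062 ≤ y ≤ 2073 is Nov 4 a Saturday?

2

Day of week of November 4 in each year:
2062: Sat ✓, 2063: Sun, 2064: Tue, 2065: Wed, 2066: Thu, 2067: Fri, 2068: Sun, 2069: Mon, 2070: Tue, 2071: Wed, 2072: Fri, 2073: Sat ✓
Saturdays: 2062, 2073.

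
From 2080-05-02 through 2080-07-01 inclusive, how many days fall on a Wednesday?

2080-05-02 is a Thursday.
That's 61 days from start to end, counting both.
61 = 7 × 8 + 5, so there are 8 full weeks plus 5 extra days.
Each full week contributes one Wednesday: 8 so far.
The 5 extra days are Thursday, Friday, Saturday, Sunday, Monday — none qualify.
Total: 8 + 0 = 8.

8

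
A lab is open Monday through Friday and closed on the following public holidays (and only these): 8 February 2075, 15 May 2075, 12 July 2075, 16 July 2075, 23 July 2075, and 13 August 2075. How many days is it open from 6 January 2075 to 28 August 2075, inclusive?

6 January 2075 is a Sunday.
The range spans 235 days (inclusive of both endpoints).
235 = 7 × 33 + 4, so there are 33 full weeks plus 4 extra days.
Each full week contributes 5 weekdays (Mon–Fri): 33 × 5 = 165.
The 4 extra days are Sunday, Monday, Tuesday, Wednesday — 3 of them qualify.
Total: 165 + 3 = 168.
Holidays: 8 February 2075 (Fri); 15 May 2075 (Wed); 12 July 2075 (Fri); 16 July 2075 (Tue); 23 July 2075 (Tue); 13 August 2075 (Tue).
All 6 holidays fall on weekdays, so subtract 6.
Business days: 168 − 6 = 162.

162 working days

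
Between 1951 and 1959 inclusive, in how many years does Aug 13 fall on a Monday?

Day of week of August 13 in each year:
1951: Mon ✓, 1952: Wed, 1953: Thu, 1954: Fri, 1955: Sat, 1956: Mon ✓, 1957: Tue, 1958: Wed, 1959: Thu
Mondays: 1951, 1956.

2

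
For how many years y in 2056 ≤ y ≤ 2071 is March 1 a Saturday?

Day of week of March 1 in each year:
2056: Wed, 2057: Thu, 2058: Fri, 2059: Sat ✓, 2060: Mon, 2061: Tue, 2062: Wed, 2063: Thu, 2064: Sat ✓, 2065: Sun, 2066: Mon, 2067: Tue, 2068: Thu, 2069: Fri, 2070: Sat ✓, 2071: Sun
Saturdays: 2059, 2064, 2070.

3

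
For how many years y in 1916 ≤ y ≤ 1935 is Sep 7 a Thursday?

Day of week of September 7 in each year:
1916: Thu ✓, 1917: Fri, 1918: Sat, 1919: Sun, 1920: Tue, 1921: Wed, 1922: Thu ✓, 1923: Fri, 1924: Sun, 1925: Mon, 1926: Tue, 1927: Wed, 1928: Fri, 1929: Sat, 1930: Sun, 1931: Mon, 1932: Wed, 1933: Thu ✓, 1934: Fri, 1935: Sat
Thursdays: 1916, 1922, 1933.

3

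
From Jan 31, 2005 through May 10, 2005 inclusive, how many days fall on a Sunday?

14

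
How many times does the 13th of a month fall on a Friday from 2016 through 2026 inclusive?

19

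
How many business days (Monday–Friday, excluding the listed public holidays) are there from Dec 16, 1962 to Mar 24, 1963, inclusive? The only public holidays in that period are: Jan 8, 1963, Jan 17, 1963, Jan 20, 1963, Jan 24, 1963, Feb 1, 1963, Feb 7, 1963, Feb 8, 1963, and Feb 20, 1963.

63 business days

Dec 16, 1962 is a Sunday.
The range spans 99 days (inclusive of both endpoints).
99 = 7 × 14 + 1, so there are 14 full weeks plus 1 extra day.
Each full week contributes 5 weekdays (Mon–Fri): 14 × 5 = 70.
The 1 extra day is Sunday — none qualify.
Total: 70 + 0 = 70.
Holidays: Jan 8, 1963 (Tue); Jan 17, 1963 (Thu); Jan 20, 1963 (Sun); Jan 24, 1963 (Thu); Feb 1, 1963 (Fri); Feb 7, 1963 (Thu); Feb 8, 1963 (Fri); Feb 20, 1963 (Wed).
7 of the 8 holidays fall on weekdays; the rest are weekends and were already excluded.
Business days: 70 − 7 = 63.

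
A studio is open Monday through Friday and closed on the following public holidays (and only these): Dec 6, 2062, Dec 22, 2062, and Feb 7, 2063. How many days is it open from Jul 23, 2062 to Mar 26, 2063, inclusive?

173

Jul 23, 2062 is a Sunday.
The range spans 247 days (inclusive of both endpoints).
247 = 7 × 35 + 2, so there are 35 full weeks plus 2 extra days.
Each full week contributes 5 weekdays (Mon–Fri): 35 × 5 = 175.
The 2 extra days are Sunday, Monday — 1 of them qualifies.
Total: 175 + 1 = 176.
Holidays: Dec 6, 2062 (Wed); Dec 22, 2062 (Fri); Feb 7, 2063 (Wed).
All 3 holidays fall on weekdays, so subtract 3.
Business days: 176 − 3 = 173.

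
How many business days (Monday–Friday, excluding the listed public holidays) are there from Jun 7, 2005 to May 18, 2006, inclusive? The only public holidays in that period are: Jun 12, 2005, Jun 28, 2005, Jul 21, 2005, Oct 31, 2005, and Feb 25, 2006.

245 business days

Jun 7, 2005 is a Tuesday.
From Jun 7, 2005 to May 18, 2006 is 346 days inclusive.
346 = 7 × 49 + 3, so there are 49 full weeks plus 3 extra days.
Each full week contributes 5 weekdays (Mon–Fri): 49 × 5 = 245.
The 3 extra days are Tuesday, Wednesday, Thursday — 3 of them qualify.
Total: 245 + 3 = 248.
Holidays: Jun 12, 2005 (Sun); Jun 28, 2005 (Tue); Jul 21, 2005 (Thu); Oct 31, 2005 (Mon); Feb 25, 2006 (Sat).
3 of the 5 holidays fall on weekdays; the rest are weekends and were already excluded.
Business days: 248 − 3 = 245.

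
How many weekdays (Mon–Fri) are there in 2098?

261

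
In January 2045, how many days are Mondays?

5

Jan 1, 2045 is a Sunday.
From Jan 1, 2045 to Jan 31, 2045 is 31 days inclusive.
31 = 7 × 4 + 3, so there are 4 full weeks plus 3 extra days.
Each full week contributes one Monday: 4 so far.
The 3 extra days are Sun, Mon, Tue — 1 of them qualifies.
Total: 4 + 1 = 5.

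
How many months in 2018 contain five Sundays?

4

A month has five Sundays exactly when Sunday falls within its first (length − 28) days.
Jan: 31 days, starts Mon → 5 of Mon, Tue, Wed
Feb: 28 days, starts Thu → 5 of (none)
Mar: 31 days, starts Thu → 5 of Thu, Fri, Sat
Apr: 30 days, starts Sun → 5 of Sun, Mon ✓
May: 31 days, starts Tue → 5 of Tue, Wed, Thu
Jun: 30 days, starts Fri → 5 of Fri, Sat
Jul: 31 days, starts Sun → 5 of Sun, Mon, Tue ✓
Aug: 31 days, starts Wed → 5 of Wed, Thu, Fri
Sep: 30 days, starts Sat → 5 of Sat, Sun ✓
Oct: 31 days, starts Mon → 5 of Mon, Tue, Wed
Nov: 30 days, starts Thu → 5 of Thu, Fri
Dec: 31 days, starts Sat → 5 of Sat, Sun, Mon ✓
Months with five Sundays: Apr, Jul, Sep, Dec.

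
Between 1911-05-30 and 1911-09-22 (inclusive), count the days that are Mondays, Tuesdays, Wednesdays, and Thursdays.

1911-05-30 is a Tuesday.
From 1911-05-30 to 1911-09-22 is 116 days inclusive.
116 = 7 × 16 + 4, so there are 16 full weeks plus 4 extra days.
Each full week contributes 4 days from the set (Mon, Tue, Wed, Thu): 16 × 4 = 64.
The 4 extra days are Tue, Wed, Thu, Fri — 3 of them qualify.
Total: 64 + 3 = 67.

67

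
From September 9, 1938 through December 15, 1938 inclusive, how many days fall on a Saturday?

14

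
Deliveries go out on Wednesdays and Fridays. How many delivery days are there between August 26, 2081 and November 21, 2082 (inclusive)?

130

August 26, 2081 is a Tuesday.
The range spans 453 days (inclusive of both endpoints).
453 = 7 × 64 + 5, so there are 64 full weeks plus 5 extra days.
Each full week contributes 2 days from the set (Wed, Fri): 64 × 2 = 128.
The 5 extra days are Tuesday, Wednesday, Thursday, Friday, Saturday — 2 of them qualify.
Total: 128 + 2 = 130.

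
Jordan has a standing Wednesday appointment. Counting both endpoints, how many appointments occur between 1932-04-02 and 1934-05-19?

111

1932-04-02 is a Saturday.
From 1932-04-02 to 1934-05-19 is 778 days inclusive.
778 = 7 × 111 + 1, so there are 111 full weeks plus 1 extra day.
Each full week contributes one Wednesday: 111 so far.
The 1 extra day is Sat — none qualify.
Total: 111 + 0 = 111.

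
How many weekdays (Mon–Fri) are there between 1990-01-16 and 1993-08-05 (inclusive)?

928 weekdays

1990-01-16 is a Tuesday.
That's 1298 days from start to end, counting both.
1298 = 7 × 185 + 3, so there are 185 full weeks plus 3 extra days.
Each full week contributes 5 weekdays (Mon–Fri): 185 × 5 = 925.
The 3 extra days are Tuesday, Wednesday, Thursday — 3 of them qualify.
Total: 925 + 3 = 928.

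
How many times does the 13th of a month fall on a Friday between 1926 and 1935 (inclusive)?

Friday-the-13ths by year:
1926: Aug
1927: May
1928: Jan, Apr, Jul
1929: Sep, Dec
1930: Jun
1931: Feb, Mar, Nov
1932: May
1933: Jan, Oct
1934: Apr, Jul
1935: Sep, Dec

18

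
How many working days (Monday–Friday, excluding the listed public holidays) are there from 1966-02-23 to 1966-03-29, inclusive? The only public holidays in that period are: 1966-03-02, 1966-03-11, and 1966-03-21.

22 working days

1966-02-23 is a Wednesday.
The range spans 35 days (inclusive of both endpoints).
35 = 7 × 5, so the span is exactly 5 full weeks.
Each full week contributes 5 weekdays (Mon–Fri): 5 × 5 = 25.
Holidays: 1966-03-02 (Wed); 1966-03-11 (Fri); 1966-03-21 (Mon).
All 3 holidays fall on weekdays, so subtract 3.
Business days: 25 − 3 = 22.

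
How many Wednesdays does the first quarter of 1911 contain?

13

Jan 1, 1911 is a Sunday.
From Jan 1, 1911 to Mar 31, 1911 is 90 days inclusive.
90 = 7 × 12 + 6, so there are 12 full weeks plus 6 extra days.
Each full week contributes one Wednesday: 12 so far.
The 6 extra days are Sunday, Monday, Tuesday, Wednesday, Thursday, Friday — 1 of them qualifies.
Total: 12 + 1 = 13.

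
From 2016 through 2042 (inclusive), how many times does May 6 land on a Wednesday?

3

Day of week of May 6 in each year:
2016: Fri, 2017: Sat, 2018: Sun, 2019: Mon, 2020: Wed ✓, 2021: Thu, 2022: Fri, 2023: Sat, 2024: Mon, 2025: Tue, 2026: Wed ✓, 2027: Thu, 2028: Sat, 2029: Sun, 2030: Mon, 2031: Tue, 2032: Thu, 2033: Fri, 2034: Sat, 2035: Sun, 2036: Tue, 2037: Wed ✓, 2038: Thu, 2039: Fri, 2040: Sun, 2041: Mon, 2042: Tue
Wednesdays: 2020, 2026, 2037.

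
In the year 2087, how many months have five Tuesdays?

4

A month has five Tuesdays exactly when Tuesday falls within its first (length − 28) days.
Jan: 31 days, starts Wed → 5 of Wed, Thu, Fri
Feb: 28 days, starts Sat → 5 of (none)
Mar: 31 days, starts Sat → 5 of Sat, Sun, Mon
Apr: 30 days, starts Tue → 5 of Tue, Wed ✓
May: 31 days, starts Thu → 5 of Thu, Fri, Sat
Jun: 30 days, starts Sun → 5 of Sun, Mon
Jul: 31 days, starts Tue → 5 of Tue, Wed, Thu ✓
Aug: 31 days, starts Fri → 5 of Fri, Sat, Sun
Sep: 30 days, starts Mon → 5 of Mon, Tue ✓
Oct: 31 days, starts Wed → 5 of Wed, Thu, Fri
Nov: 30 days, starts Sat → 5 of Sat, Sun
Dec: 31 days, starts Mon → 5 of Mon, Tue, Wed ✓
Months with five Tuesdays: Apr, Jul, Sep, Dec.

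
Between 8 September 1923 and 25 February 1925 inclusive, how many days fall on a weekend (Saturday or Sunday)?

154

8 September 1923 is a Saturday.
From 8 September 1923 to 25 February 1925 is 537 days inclusive.
537 = 7 × 76 + 5, so there are 76 full weeks plus 5 extra days.
Each full week contributes 2 weekend days (Sat, Sun): 76 × 2 = 152.
The 5 extra days are Saturday, Sunday, Monday, Tuesday, Wednesday — 2 of them qualify.
Total: 152 + 2 = 154.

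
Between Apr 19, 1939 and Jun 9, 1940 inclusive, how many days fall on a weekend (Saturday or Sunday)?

Apr 19, 1939 is a Wednesday.
The range spans 418 days (inclusive of both endpoints).
418 = 7 × 59 + 5, so there are 59 full weeks plus 5 extra days.
Each full week contributes 2 weekend days (Sat, Sun): 59 × 2 = 118.
The 5 extra days are Wednesday, Thursday, Friday, Saturday, Sunday — 2 of them qualify.
Total: 118 + 2 = 120.

120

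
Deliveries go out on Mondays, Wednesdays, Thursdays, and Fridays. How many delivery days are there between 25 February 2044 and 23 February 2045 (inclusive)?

209

25 February 2044 is a Thursday.
The range spans 365 days (inclusive of both endpoints).
365 = 7 × 52 + 1, so there are 52 full weeks plus 1 extra day.
Each full week contributes 4 days from the set (Mon, Wed, Thu, Fri): 52 × 4 = 208.
The 1 extra day is Thu — 1 of them qualifies.
Total: 208 + 1 = 209.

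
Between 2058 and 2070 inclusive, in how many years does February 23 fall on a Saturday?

Day of week of February 23 in each year:
2058: Sat ✓, 2059: Sun, 2060: Mon, 2061: Wed, 2062: Thu, 2063: Fri, 2064: Sat ✓, 2065: Mon, 2066: Tue, 2067: Wed, 2068: Thu, 2069: Sat ✓, 2070: Sun
Saturdays: 2058, 2064, 2069.

3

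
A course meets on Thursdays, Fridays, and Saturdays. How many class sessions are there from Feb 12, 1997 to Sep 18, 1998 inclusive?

Feb 12, 1997 is a Wednesday.
From Feb 12, 1997 to Sep 18, 1998 is 584 days inclusive.
584 = 7 × 83 + 3, so there are 83 full weeks plus 3 extra days.
Each full week contributes 3 days from the set (Thu, Fri, Sat): 83 × 3 = 249.
The 3 extra days are Wednesday, Thursday, Friday — 2 of them qualify.
Total: 249 + 2 = 251.

251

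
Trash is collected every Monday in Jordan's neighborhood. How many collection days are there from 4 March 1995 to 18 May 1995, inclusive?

11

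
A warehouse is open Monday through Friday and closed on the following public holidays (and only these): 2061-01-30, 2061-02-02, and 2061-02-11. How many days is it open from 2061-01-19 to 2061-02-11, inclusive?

2061-01-19 is a Wednesday.
That's 24 days from start to end, counting both.
24 = 7 × 3 + 3, so there are 3 full weeks plus 3 extra days.
Each full week contributes 5 weekdays (Mon–Fri): 3 × 5 = 15.
The 3 extra days are Wed, Thu, Fri — 3 of them qualify.
Total: 15 + 3 = 18.
Holidays: 2061-01-30 (Sun); 2061-02-02 (Wed); 2061-02-11 (Fri).
2 of the 3 holidays fall on weekdays; the rest are weekends and were already excluded.
Business days: 18 − 2 = 16.

16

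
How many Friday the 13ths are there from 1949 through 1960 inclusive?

21

Friday-the-13ths by year:
1949: May
1950: Jan, Oct
1951: Apr, Jul
1952: Jun
1953: Feb, Mar, Nov
1954: Aug
1955: May
1956: Jan, Apr, Jul
1957: Sep, Dec
1958: Jun
1959: Feb, Mar, Nov
1960: May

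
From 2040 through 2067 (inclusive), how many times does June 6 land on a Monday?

Day of week of June 6 in each year:
2040: Wed, 2041: Thu, 2042: Fri, 2043: Sat, 2044: Mon ✓, 2045: Tue, 2046: Wed, 2047: Thu, 2048: Sat, 2049: Sun, 2050: Mon ✓, 2051: Tue, 2052: Thu, 2053: Fri, 2054: Sat, 2055: Sun, 2056: Tue, 2057: Wed, 2058: Thu, 2059: Fri, 2060: Sun, 2061: Mon ✓, 2062: Tue, 2063: Wed, 2064: Fri, 2065: Sat, 2066: Sun, 2067: Mon ✓
Mondays: 2044, 2050, 2061, 2067.

4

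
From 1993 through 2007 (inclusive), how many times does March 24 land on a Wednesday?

3

Day of week of March 24 in each year:
1993: Wed ✓, 1994: Thu, 1995: Fri, 1996: Sun, 1997: Mon, 1998: Tue, 1999: Wed ✓, 2000: Fri, 2001: Sat, 2002: Sun, 2003: Mon, 2004: Wed ✓, 2005: Thu, 2006: Fri, 2007: Sat
Wednesdays: 1993, 1999, 2004.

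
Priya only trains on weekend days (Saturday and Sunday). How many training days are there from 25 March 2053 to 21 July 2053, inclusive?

34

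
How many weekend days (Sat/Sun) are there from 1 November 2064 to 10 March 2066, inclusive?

142

1 November 2064 is a Saturday.
The range spans 495 days (inclusive of both endpoints).
495 = 7 × 70 + 5, so there are 70 full weeks plus 5 extra days.
Each full week contributes 2 weekend days (Sat, Sun): 70 × 2 = 140.
The 5 extra days are Sat, Sun, Mon, Tue, Wed — 2 of them qualify.
Total: 140 + 2 = 142.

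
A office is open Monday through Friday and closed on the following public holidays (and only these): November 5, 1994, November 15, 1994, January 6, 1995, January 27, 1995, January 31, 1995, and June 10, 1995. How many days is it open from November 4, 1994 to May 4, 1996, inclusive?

November 4, 1994 is a Friday.
From November 4, 1994 to May 4, 1996 is 548 days inclusive.
548 = 7 × 78 + 2, so there are 78 full weeks plus 2 extra days.
Each full week contributes 5 weekdays (Mon–Fri): 78 × 5 = 390.
The 2 extra days are Fri, Sat — 1 of them qualifies.
Total: 390 + 1 = 391.
Holidays: November 5, 1994 (Sat); November 15, 1994 (Tue); January 6, 1995 (Fri); January 27, 1995 (Fri); January 31, 1995 (Tue); June 10, 1995 (Sat).
4 of the 6 holidays fall on weekdays; the rest are weekends and were already excluded.
Business days: 391 − 4 = 387.

387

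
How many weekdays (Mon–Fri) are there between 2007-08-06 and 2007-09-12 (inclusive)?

28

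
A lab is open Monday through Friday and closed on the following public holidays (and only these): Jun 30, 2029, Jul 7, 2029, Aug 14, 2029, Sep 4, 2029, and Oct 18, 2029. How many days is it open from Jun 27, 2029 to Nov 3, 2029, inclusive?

Jun 27, 2029 is a Wednesday.
That's 130 days from start to end, counting both.
130 = 7 × 18 + 4, so there are 18 full weeks plus 4 extra days.
Each full week contributes 5 weekdays (Mon–Fri): 18 × 5 = 90.
The 4 extra days are Wednesday, Thursday, Friday, Saturday — 3 of them qualify.
Total: 90 + 3 = 93.
Holidays: Jun 30, 2029 (Sat); Jul 7, 2029 (Sat); Aug 14, 2029 (Tue); Sep 4, 2029 (Tue); Oct 18, 2029 (Thu).
3 of the 5 holidays fall on weekdays; the rest are weekends and were already excluded.
Business days: 93 − 3 = 90.

90 working days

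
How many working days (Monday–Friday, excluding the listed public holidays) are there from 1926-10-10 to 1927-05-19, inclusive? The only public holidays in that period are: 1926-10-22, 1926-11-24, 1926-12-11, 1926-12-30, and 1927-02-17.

1926-10-10 is a Sunday.
That's 222 days from start to end, counting both.
222 = 7 × 31 + 5, so there are 31 full weeks plus 5 extra days.
Each full week contributes 5 weekdays (Mon–Fri): 31 × 5 = 155.
The 5 extra days are Sun, Mon, Tue, Wed, Thu — 4 of them qualify.
Total: 155 + 4 = 159.
Holidays: 1926-10-22 (Fri); 1926-11-24 (Wed); 1926-12-11 (Sat); 1926-12-30 (Thu); 1927-02-17 (Thu).
4 of the 5 holidays fall on weekdays; the rest are weekends and were already excluded.
Business days: 159 − 4 = 155.

155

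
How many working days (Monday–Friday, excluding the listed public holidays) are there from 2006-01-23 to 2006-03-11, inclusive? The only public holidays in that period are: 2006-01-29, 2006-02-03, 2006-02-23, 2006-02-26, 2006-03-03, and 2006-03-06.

31

2006-01-23 is a Monday.
The range spans 48 days (inclusive of both endpoints).
48 = 7 × 6 + 6, so there are 6 full weeks plus 6 extra days.
Each full week contributes 5 weekdays (Mon–Fri): 6 × 5 = 30.
The 6 extra days are Monday, Tuesday, Wednesday, Thursday, Friday, Saturday — 5 of them qualify.
Total: 30 + 5 = 35.
Holidays: 2006-01-29 (Sun); 2006-02-03 (Fri); 2006-02-23 (Thu); 2006-02-26 (Sun); 2006-03-03 (Fri); 2006-03-06 (Mon).
4 of the 6 holidays fall on weekdays; the rest are weekends and were already excluded.
Business days: 35 − 4 = 31.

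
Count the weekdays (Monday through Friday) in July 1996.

23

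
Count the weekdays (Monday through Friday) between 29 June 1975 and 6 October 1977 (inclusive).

594

29 June 1975 is a Sunday.
The range spans 831 days (inclusive of both endpoints).
831 = 7 × 118 + 5, so there are 118 full weeks plus 5 extra days.
Each full week contributes 5 weekdays (Mon–Fri): 118 × 5 = 590.
The 5 extra days are Sun, Mon, Tue, Wed, Thu — 4 of them qualify.
Total: 590 + 4 = 594.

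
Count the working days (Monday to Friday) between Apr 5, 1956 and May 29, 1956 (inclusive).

39 weekdays

Apr 5, 1956 is a Thursday.
From Apr 5, 1956 to May 29, 1956 is 55 days inclusive.
55 = 7 × 7 + 6, so there are 7 full weeks plus 6 extra days.
Each full week contributes 5 weekdays (Mon–Fri): 7 × 5 = 35.
The 6 extra days are Thu, Fri, Sat, Sun, Mon, Tue — 4 of them qualify.
Total: 35 + 4 = 39.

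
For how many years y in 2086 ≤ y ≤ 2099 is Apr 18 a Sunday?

Day of week of April 18 in each year:
2086: Thu, 2087: Fri, 2088: Sun ✓, 2089: Mon, 2090: Tue, 2091: Wed, 2092: Fri, 2093: Sat, 2094: Sun ✓, 2095: Mon, 2096: Wed, 2097: Thu, 2098: Fri, 2099: Sat
Sundays: 2088, 2094.

2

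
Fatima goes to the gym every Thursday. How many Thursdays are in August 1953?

4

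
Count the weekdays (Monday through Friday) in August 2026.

21 weekdays

2026-08-01 is a Saturday.
That's 31 days from start to end, counting both.
31 = 7 × 4 + 3, so there are 4 full weeks plus 3 extra days.
Each full week contributes 5 weekdays (Mon–Fri): 4 × 5 = 20.
The 3 extra days are Saturday, Sunday, Monday — 1 of them qualifies.
Total: 20 + 1 = 21.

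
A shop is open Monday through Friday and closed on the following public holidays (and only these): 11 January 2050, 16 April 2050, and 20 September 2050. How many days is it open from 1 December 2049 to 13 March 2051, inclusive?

1 December 2049 is a Wednesday.
The range spans 468 days (inclusive of both endpoints).
468 = 7 × 66 + 6, so there are 66 full weeks plus 6 extra days.
Each full week contributes 5 weekdays (Mon–Fri): 66 × 5 = 330.
The 6 extra days are Wednesday, Thursday, Friday, Saturday, Sunday, Monday — 4 of them qualify.
Total: 330 + 4 = 334.
Holidays: 11 January 2050 (Tue); 16 April 2050 (Sat); 20 September 2050 (Tue).
2 of the 3 holidays fall on weekdays; the rest are weekends and were already excluded.
Business days: 334 − 2 = 332.

332 working days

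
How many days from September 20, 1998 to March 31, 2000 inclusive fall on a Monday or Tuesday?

September 20, 1998 is a Sunday.
The range spans 559 days (inclusive of both endpoints).
559 = 7 × 79 + 6, so there are 79 full weeks plus 6 extra days.
Each full week contributes 2 days from the set (Mon, Tue): 79 × 2 = 158.
The 6 extra days are Sun, Mon, Tue, Wed, Thu, Fri — 2 of them qualify.
Total: 158 + 2 = 160.

160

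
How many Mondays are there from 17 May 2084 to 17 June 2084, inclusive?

17 May 2084 is a Wednesday.
That's 32 days from start to end, counting both.
32 = 7 × 4 + 4, so there are 4 full weeks plus 4 extra days.
Each full week contributes one Monday: 4 so far.
The 4 extra days are Wed, Thu, Fri, Sat — none qualify.
Total: 4 + 0 = 4.

4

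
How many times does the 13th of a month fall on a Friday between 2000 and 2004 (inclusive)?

Friday-the-13ths by year:
2000: Oct
2001: Apr, Jul
2002: Sep, Dec
2003: Jun
2004: Feb, Aug

8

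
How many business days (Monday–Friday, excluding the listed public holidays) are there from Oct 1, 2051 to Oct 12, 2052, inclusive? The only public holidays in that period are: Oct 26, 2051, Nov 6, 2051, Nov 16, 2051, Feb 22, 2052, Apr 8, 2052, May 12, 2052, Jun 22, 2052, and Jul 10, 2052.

Oct 1, 2051 is a Sunday.
From Oct 1, 2051 to Oct 12, 2052 is 378 days inclusive.
378 = 7 × 54, so the span is exactly 54 full weeks.
Each full week contributes 5 weekdays (Mon–Fri): 54 × 5 = 270.
Holidays: Oct 26, 2051 (Thu); Nov 6, 2051 (Mon); Nov 16, 2051 (Thu); Feb 22, 2052 (Thu); Apr 8, 2052 (Mon); May 12, 2052 (Sun); Jun 22, 2052 (Sat); Jul 10, 2052 (Wed).
6 of the 8 holidays fall on weekdays; the rest are weekends and were already excluded.
Business days: 270 − 6 = 264.

264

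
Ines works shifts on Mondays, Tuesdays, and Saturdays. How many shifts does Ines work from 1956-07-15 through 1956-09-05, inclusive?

23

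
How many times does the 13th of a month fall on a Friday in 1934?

The 13th falls on a Friday when the month's 13th has weekday Fri.
Jan 13 is Sat; Feb 13 is Tue; Mar 13 is Tue; Apr 13 is Fri ✓; May 13 is Sun; Jun 13 is Wed; Jul 13 is Fri ✓; Aug 13 is Mon; Sep 13 is Thu; Oct 13 is Sat; Nov 13 is Tue; Dec 13 is Thu.
Friday the 13ths: Apr, Jul.

2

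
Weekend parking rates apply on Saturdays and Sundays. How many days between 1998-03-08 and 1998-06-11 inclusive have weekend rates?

1998-03-08 is a Sunday.
The range spans 96 days (inclusive of both endpoints).
96 = 7 × 13 + 5, so there are 13 full weeks plus 5 extra days.
Each full week contributes 2 weekend days (Sat, Sun): 13 × 2 = 26.
The 5 extra days are Sunday, Monday, Tuesday, Wednesday, Thursday — 1 of them qualifies.
Total: 26 + 1 = 27.

27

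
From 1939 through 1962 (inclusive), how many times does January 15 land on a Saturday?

3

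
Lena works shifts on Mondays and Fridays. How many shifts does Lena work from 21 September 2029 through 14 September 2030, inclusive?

103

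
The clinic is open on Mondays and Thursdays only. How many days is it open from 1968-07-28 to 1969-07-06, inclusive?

1968-07-28 is a Sunday.
The range spans 344 days (inclusive of both endpoints).
344 = 7 × 49 + 1, so there are 49 full weeks plus 1 extra day.
Each full week contributes 2 days from the set (Mon, Thu): 49 × 2 = 98.
The 1 extra day is Sunday — none qualify.
Total: 98 + 0 = 98.

98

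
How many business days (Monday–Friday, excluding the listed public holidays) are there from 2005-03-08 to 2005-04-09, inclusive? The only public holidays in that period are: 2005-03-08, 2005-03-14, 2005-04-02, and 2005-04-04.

21 business days

2005-03-08 is a Tuesday.
That's 33 days from start to end, counting both.
33 = 7 × 4 + 5, so there are 4 full weeks plus 5 extra days.
Each full week contributes 5 weekdays (Mon–Fri): 4 × 5 = 20.
The 5 extra days are Tuesday, Wednesday, Thursday, Friday, Saturday — 4 of them qualify.
Total: 20 + 4 = 24.
Holidays: 2005-03-08 (Tue); 2005-03-14 (Mon); 2005-04-02 (Sat); 2005-04-04 (Mon).
3 of the 4 holidays fall on weekdays; the rest are weekends and were already excluded.
Business days: 24 − 3 = 21.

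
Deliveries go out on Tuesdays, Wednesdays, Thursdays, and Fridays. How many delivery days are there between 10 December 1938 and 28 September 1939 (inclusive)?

167

10 December 1938 is a Saturday.
The range spans 293 days (inclusive of both endpoints).
293 = 7 × 41 + 6, so there are 41 full weeks plus 6 extra days.
Each full week contributes 4 days from the set (Tue, Wed, Thu, Fri): 41 × 4 = 164.
The 6 extra days are Saturday, Sunday, Monday, Tuesday, Wednesday, Thursday — 3 of them qualify.
Total: 164 + 3 = 167.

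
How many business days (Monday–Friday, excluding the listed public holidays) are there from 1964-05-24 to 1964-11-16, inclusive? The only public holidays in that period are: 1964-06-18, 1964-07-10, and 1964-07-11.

1964-05-24 is a Sunday.
That's 177 days from start to end, counting both.
177 = 7 × 25 + 2, so there are 25 full weeks plus 2 extra days.
Each full week contributes 5 weekdays (Mon–Fri): 25 × 5 = 125.
The 2 extra days are Sun, Mon — 1 of them qualifies.
Total: 125 + 1 = 126.
Holidays: 1964-06-18 (Thu); 1964-07-10 (Fri); 1964-07-11 (Sat).
2 of the 3 holidays fall on weekdays; the rest are weekends and were already excluded.
Business days: 126 − 2 = 124.

124 business days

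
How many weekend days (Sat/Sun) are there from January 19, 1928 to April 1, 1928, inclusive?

22

January 19, 1928 is a Thursday.
That's 74 days from start to end, counting both.
74 = 7 × 10 + 4, so there are 10 full weeks plus 4 extra days.
Each full week contributes 2 weekend days (Sat, Sun): 10 × 2 = 20.
The 4 extra days are Thursday, Friday, Saturday, Sunday — 2 of them qualify.
Total: 20 + 2 = 22.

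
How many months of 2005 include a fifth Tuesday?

A month has five Tuesdays exactly when Tuesday falls within its first (length − 28) days.
Jan: 31 days, starts Sat → 5 of Sat, Sun, Mon
Feb: 28 days, starts Tue → 5 of (none)
Mar: 31 days, starts Tue → 5 of Tue, Wed, Thu ✓
Apr: 30 days, starts Fri → 5 of Fri, Sat
May: 31 days, starts Sun → 5 of Sun, Mon, Tue ✓
Jun: 30 days, starts Wed → 5 of Wed, Thu
Jul: 31 days, starts Fri → 5 of Fri, Sat, Sun
Aug: 31 days, starts Mon → 5 of Mon, Tue, Wed ✓
Sep: 30 days, starts Thu → 5 of Thu, Fri
Oct: 31 days, starts Sat → 5 of Sat, Sun, Mon
Nov: 30 days, starts Tue → 5 of Tue, Wed ✓
Dec: 31 days, starts Thu → 5 of Thu, Fri, Sat
Months with five Tuesdays: Mar, May, Aug, Nov.

4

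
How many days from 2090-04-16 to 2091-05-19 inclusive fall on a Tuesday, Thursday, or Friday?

171

2090-04-16 is a Sunday.
From 2090-04-16 to 2091-05-19 is 399 days inclusive.
399 = 7 × 57, so the span is exactly 57 full weeks.
Each full week contributes 3 days from the set (Tue, Thu, Fri): 57 × 3 = 171.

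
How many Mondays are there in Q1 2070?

13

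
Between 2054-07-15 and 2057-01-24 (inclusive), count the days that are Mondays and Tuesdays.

2054-07-15 is a Wednesday.
From 2054-07-15 to 2057-01-24 is 925 days inclusive.
925 = 7 × 132 + 1, so there are 132 full weeks plus 1 extra day.
Each full week contributes 2 days from the set (Mon, Tue): 132 × 2 = 264.
The 1 extra day is Wed — none qualify.
Total: 264 + 0 = 264.

264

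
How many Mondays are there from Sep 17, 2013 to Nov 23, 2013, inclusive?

9 Mondays

Sep 17, 2013 is a Tuesday.
That's 68 days from start to end, counting both.
68 = 7 × 9 + 5, so there are 9 full weeks plus 5 extra days.
Each full week contributes one Monday: 9 so far.
The 5 extra days are Tuesday, Wednesday, Thursday, Friday, Saturday — none qualify.
Total: 9 + 0 = 9.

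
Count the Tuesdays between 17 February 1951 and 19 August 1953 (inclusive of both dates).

17 February 1951 is a Saturday.
The range spans 915 days (inclusive of both endpoints).
915 = 7 × 130 + 5, so there are 130 full weeks plus 5 extra days.
Each full week contributes one Tuesday: 130 so far.
The 5 extra days are Saturday, Sunday, Monday, Tuesday, Wednesday — 1 of them qualifies.
Total: 130 + 1 = 131.

131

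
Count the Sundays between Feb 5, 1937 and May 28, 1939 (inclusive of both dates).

121 Sundays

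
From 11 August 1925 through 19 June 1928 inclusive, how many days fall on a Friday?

11 August 1925 is a Tuesday.
That's 1044 days from start to end, counting both.
1044 = 7 × 149 + 1, so there are 149 full weeks plus 1 extra day.
Each full week contributes one Friday: 149 so far.
The 1 extra day is Tue — none qualify.
Total: 149 + 0 = 149.

149 Fridays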